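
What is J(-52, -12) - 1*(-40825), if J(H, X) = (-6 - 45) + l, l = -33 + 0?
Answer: 40741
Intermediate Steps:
l = -33
J(H, X) = -84 (J(H, X) = (-6 - 45) - 33 = -51 - 33 = -84)
J(-52, -12) - 1*(-40825) = -84 - 1*(-40825) = -84 + 40825 = 40741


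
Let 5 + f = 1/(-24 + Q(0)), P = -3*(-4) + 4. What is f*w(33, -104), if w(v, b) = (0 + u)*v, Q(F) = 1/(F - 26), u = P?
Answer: -1663728/625 ≈ -2662.0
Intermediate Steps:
P = 16 (P = 12 + 4 = 16)
u = 16
Q(F) = 1/(-26 + F)
w(v, b) = 16*v (w(v, b) = (0 + 16)*v = 16*v)
f = -3151/625 (f = -5 + 1/(-24 + 1/(-26 + 0)) = -5 + 1/(-24 + 1/(-26)) = -5 + 1/(-24 - 1/26) = -5 + 1/(-625/26) = -5 - 26/625 = -3151/625 ≈ -5.0416)
f*w(33, -104) = -50416*33/625 = -3151/625*528 = -1663728/625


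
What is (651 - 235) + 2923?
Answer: 3339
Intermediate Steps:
(651 - 235) + 2923 = 416 + 2923 = 3339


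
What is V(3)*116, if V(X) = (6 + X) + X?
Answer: 1392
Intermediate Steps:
V(X) = 6 + 2*X
V(3)*116 = (6 + 2*3)*116 = (6 + 6)*116 = 12*116 = 1392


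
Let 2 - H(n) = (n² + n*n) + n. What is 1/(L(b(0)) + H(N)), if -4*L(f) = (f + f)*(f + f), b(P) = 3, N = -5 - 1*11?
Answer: -1/503 ≈ -0.0019881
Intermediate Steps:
N = -16 (N = -5 - 11 = -16)
H(n) = 2 - n - 2*n² (H(n) = 2 - ((n² + n*n) + n) = 2 - ((n² + n²) + n) = 2 - (2*n² + n) = 2 - (n + 2*n²) = 2 + (-n - 2*n²) = 2 - n - 2*n²)
L(f) = -f² (L(f) = -(f + f)*(f + f)/4 = -2*f*2*f/4 = -f²)
1/(L(b(0)) + H(N)) = 1/(-1*3² + (2 - 1*(-16) - 2*(-16)²)) = 1/(-1*9 + (2 + 16 - 2*256)) = 1/(-9 + (2 + 16 - 512)) = 1/(-9 - 494) = 1/(-503) = -1/503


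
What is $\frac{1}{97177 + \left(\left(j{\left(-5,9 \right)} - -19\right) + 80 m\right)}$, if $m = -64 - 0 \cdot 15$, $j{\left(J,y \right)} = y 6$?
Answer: $\frac{1}{92130} \approx 1.0854 \cdot 10^{-5}$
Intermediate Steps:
$j{\left(J,y \right)} = 6 y$
$m = -64$ ($m = -64 - 0 = -64 + 0 = -64$)
$\frac{1}{97177 + \left(\left(j{\left(-5,9 \right)} - -19\right) + 80 m\right)} = \frac{1}{97177 + \left(\left(6 \cdot 9 - -19\right) + 80 \left(-64\right)\right)} = \frac{1}{97177 + \left(\left(54 + 19\right) - 5120\right)} = \frac{1}{97177 + \left(73 - 5120\right)} = \frac{1}{97177 - 5047} = \frac{1}{92130}$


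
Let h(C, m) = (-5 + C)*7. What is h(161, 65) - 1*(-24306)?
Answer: 25398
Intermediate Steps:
h(C, m) = -35 + 7*C
h(161, 65) - 1*(-24306) = (-35 + 7*161) - 1*(-24306) = (-35 + 1127) + 24306 = 1092 + 24306 = 25398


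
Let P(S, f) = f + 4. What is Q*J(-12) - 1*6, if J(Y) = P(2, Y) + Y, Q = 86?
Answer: -1726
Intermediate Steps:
P(S, f) = 4 + f
J(Y) = 4 + 2*Y (J(Y) = (4 + Y) + Y = 4 + 2*Y)
Q*J(-12) - 1*6 = 86*(4 + 2*(-12)) - 1*6 = 86*(4 - 24) - 6 = 86*(-20) - 6 = -1720 - 6 = -1726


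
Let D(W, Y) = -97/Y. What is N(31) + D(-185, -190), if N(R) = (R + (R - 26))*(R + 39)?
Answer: 478897/190 ≈ 2520.5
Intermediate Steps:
N(R) = (-26 + 2*R)*(39 + R) (N(R) = (R + (-26 + R))*(39 + R) = (-26 + 2*R)*(39 + R))
N(31) + D(-185, -190) = (-1014 + 2*31² + 52*31) - 97/(-190) = (-1014 + 2*961 + 1612) - 97*(-1/190) = (-1014 + 1922 + 1612) + 97/190 = 2520 + 97/190 = 478897/190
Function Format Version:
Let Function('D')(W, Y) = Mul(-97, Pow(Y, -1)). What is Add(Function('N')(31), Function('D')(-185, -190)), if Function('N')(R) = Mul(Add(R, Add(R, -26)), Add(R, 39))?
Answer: Rational(478897, 190) ≈ 2520.5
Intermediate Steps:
Function('N')(R) = Mul(Add(-26, Mul(2, R)), Add(39, R)) (Function('N')(R) = Mul(Add(R, Add(-26, R)), Add(39, R)) = Mul(Add(-26, Mul(2, R)), Add(39, R)))
Add(Function('N')(31), Function('D')(-185, -190)) = Add(Add(-1014, Mul(2, Pow(31, 2)), Mul(52, 31)), Mul(-97, Pow(-190, -1))) = Add(Add(-1014, Mul(2, 961), 1612), Mul(-97, Rational(-1, 190))) = Add(Add(-1014, 1922, 1612), Rational(97, 190)) = Add(2520, Rational(97, 190)) = Rational(478897, 190)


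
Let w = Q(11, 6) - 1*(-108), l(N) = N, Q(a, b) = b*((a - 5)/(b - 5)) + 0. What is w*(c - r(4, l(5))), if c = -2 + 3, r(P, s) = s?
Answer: -576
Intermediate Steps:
Q(a, b) = b*(-5 + a)/(-5 + b) (Q(a, b) = b*((-5 + a)/(-5 + b)) + 0 = b*(-5 + a)/(-5 + b) + 0 = b*(-5 + a)/(-5 + b))
c = 1
w = 144 (w = 6*(-5 + 11)/(-5 + 6) - 1*(-108) = 6*6/1 + 108 = 6*1*6 + 108 = 36 + 108 = 144)
w*(c - r(4, l(5))) = 144*(1 - 1*5) = 144*(1 - 5) = 144*(-4) = -576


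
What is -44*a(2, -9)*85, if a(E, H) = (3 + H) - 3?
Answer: 33660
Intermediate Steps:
a(E, H) = H
-44*a(2, -9)*85 = -44*(-9)*85 = 396*85 = 33660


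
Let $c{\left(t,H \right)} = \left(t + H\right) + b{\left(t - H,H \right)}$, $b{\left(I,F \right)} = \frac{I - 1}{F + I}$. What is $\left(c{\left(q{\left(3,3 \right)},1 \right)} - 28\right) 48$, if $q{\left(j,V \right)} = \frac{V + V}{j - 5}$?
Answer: $-1360$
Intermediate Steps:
$q{\left(j,V \right)} = \frac{2 V}{-5 + j}$
$b{\left(I,F \right)} = \frac{-1 + I}{F + I}$
$c{\left(t,H \right)} = H + t + \frac{-1 + t - H}{t}$ ($c{\left(t,H \right)} = \left(t + H\right) + \frac{-1 - \left(H - t\right)}{H - \left(H - t\right)} = \left(H + t\right) + \frac{-1 + t - H}{t} = H + t + \frac{-1 + t - H}{t}$)
$\left(c{\left(q{\left(3,3 \right)},1 \right)} - 28\right) 48 = \left(\frac{-1 + 2 \cdot 3 \frac{1}{-5 + 3} - 1 + 2 \cdot 3 \frac{1}{-5 + 3} \left(1 + 2 \cdot 3 \frac{1}{-5 + 3}\right)}{2 \cdot 3 \frac{1}{-5 + 3}} - 28\right) 48 = \left(\frac{-1 + 2 \cdot 3 \frac{1}{-2} - 1 + 2 \cdot 3 \frac{1}{-2} \left(1 + 2 \cdot 3 \frac{1}{-2}\right)}{2 \cdot 3 \frac{1}{-2}} - 28\right) 48 = \left(\frac{-1 + 2 \cdot 3 \left(- \frac{1}{2}\right) - 1 + 2 \cdot 3 \left(- \frac{1}{2}\right) \left(1 + 2 \cdot 3 \left(- \frac{1}{2}\right)\right)}{2 \cdot 3 \left(- \frac{1}{2}\right)} - 28\right) 48 = \left(\frac{-1 - 3 - 1 - 3 \left(1 - 3\right)}{-3} - 28\right) 48 = \left(- \frac{-1 - 3 - 1 - -6}{3} - 28\right) 48 = \left(- \frac{-1 - 3 - 1 + 6}{3} - 28\right) 48 = \left(\left(- \frac{1}{3}\right) 1 - 28\right) 48 = \left(- \frac{1}{3} - 28\right) 48 = \left(- \frac{85}{3}\right) 48 = -1360$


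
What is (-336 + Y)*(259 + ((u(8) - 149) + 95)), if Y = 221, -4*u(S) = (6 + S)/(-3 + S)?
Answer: -46989/2 ≈ -23495.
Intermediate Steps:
u(S) = -(6 + S)/(4*(-3 + S))
(-336 + Y)*(259 + ((u(8) - 149) + 95)) = (-336 + 221)*(259 + (((-6 - 1*8)/(4*(-3 + 8)) - 149) + 95)) = -115*(259 + (((¼)*(-6 - 8)/5 - 149) + 95)) = -115*(259 + (((¼)*(⅕)*(-14) - 149) + 95)) = -115*(259 + ((-7/10 - 149) + 95)) = -115*(259 + (-1497/10 + 95)) = -115*(259 - 547/10) = -115*2043/10 = -46989/2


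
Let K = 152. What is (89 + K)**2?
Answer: 58081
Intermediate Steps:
(89 + K)**2 = (89 + 152)**2 = 241**2 = 58081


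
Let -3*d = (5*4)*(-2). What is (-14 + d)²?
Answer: 4/9 ≈ 0.44444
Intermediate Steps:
d = 40/3 (d = -5*4*(-2)/3 = -20*(-2)/3 = -⅓*(-40) = 40/3 ≈ 13.333)
(-14 + d)² = (-14 + 40/3)² = (-⅔)² = 4/9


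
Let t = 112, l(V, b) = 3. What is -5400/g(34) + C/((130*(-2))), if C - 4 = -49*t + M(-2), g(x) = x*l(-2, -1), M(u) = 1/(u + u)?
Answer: -563071/17680 ≈ -31.848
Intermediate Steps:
M(u) = 1/(2*u)
g(x) = 3*x (g(x) = x*3 = 3*x)
C = -21937/4 (C = 4 + (-49*112 + (½)/(-2)) = 4 + (-5488 + (½)*(-½)) = 4 + (-5488 - ¼) = 4 - 21953/4 = -21937/4 ≈ -5484.3)
-5400/g(34) + C/((130*(-2))) = -5400/(3*34) - 21937/(4*(130*(-2))) = -5400/102 - 21937/4/(-260) = -5400*1/102 - 21937/4*(-1/260) = -900/17 + 21937/1040 = -563071/17680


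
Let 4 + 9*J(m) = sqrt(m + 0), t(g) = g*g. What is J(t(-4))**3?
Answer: 0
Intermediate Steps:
t(g) = g**2
J(m) = -4/9 + sqrt(m)/9 (J(m) = -4/9 + sqrt(m + 0)/9 = -4/9 + sqrt(m)/9)
J(t(-4))**3 = (-4/9 + sqrt((-4)**2)/9)**3 = (-4/9 + sqrt(16)/9)**3 = (-4/9 + (1/9)*4)**3 = (-4/9 + 4/9)**3 = 0**3 = 0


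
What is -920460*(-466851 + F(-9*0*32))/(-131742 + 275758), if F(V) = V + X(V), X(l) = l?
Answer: 107429417865/36004 ≈ 2.9838e+6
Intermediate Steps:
F(V) = 2*V (F(V) = V + V = 2*V)
-920460*(-466851 + F(-9*0*32))/(-131742 + 275758) = -920460*(-466851 + 2*(-9*0*32))/(-131742 + 275758) = -920460/(144016/(-466851 + 2*(0*32))) = -920460/(144016/(-466851 + 2*0)) = -920460/(144016/(-466851 + 0)) = -920460/(144016/(-466851)) = -920460/(144016*(-1/466851)) = -920460/(-144016/466851) = -920460*(-466851/144016) = 107429417865/36004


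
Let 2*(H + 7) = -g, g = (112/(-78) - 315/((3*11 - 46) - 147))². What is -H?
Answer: 22247281/3115008 ≈ 7.1420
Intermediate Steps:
g = 442225/1557504 (g = (112*(-1/78) - 315/((33 - 46) - 147))² = (-56/39 - 315/(-13 - 147))² = (-56/39 - 315/(-160))² = (-56/39 - 315*(-1/160))² = (-56/39 + 63/32)² = (665/1248)² = 442225/1557504 ≈ 0.28393)
H = -22247281/3115008 (H = -7 + (-1*442225/1557504)/2 = -7 + (½)*(-442225/1557504) = -7 - 442225/3115008 = -22247281/3115008 ≈ -7.1420)
-H = -1*(-22247281/3115008) = 22247281/3115008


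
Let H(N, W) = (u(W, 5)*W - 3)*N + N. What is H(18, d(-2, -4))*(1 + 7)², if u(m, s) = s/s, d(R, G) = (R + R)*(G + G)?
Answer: 34560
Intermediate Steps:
d(R, G) = 4*G*R (d(R, G) = (2*R)*(2*G) = 4*G*R)
u(m, s) = 1
H(N, W) = N + N*(-3 + W) (H(N, W) = (1*W - 3)*N + N = (W - 3)*N + N = (-3 + W)*N + N = N*(-3 + W) + N = N + N*(-3 + W))
H(18, d(-2, -4))*(1 + 7)² = (18*(-2 + 4*(-4)*(-2)))*(1 + 7)² = (18*(-2 + 32))*8² = (18*30)*64 = 540*64 = 34560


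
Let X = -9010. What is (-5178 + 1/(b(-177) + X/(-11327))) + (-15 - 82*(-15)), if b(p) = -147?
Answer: -6562973144/1656059 ≈ -3963.0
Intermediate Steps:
(-5178 + 1/(b(-177) + X/(-11327))) + (-15 - 82*(-15)) = (-5178 + 1/(-147 - 9010/(-11327))) + (-15 - 82*(-15)) = (-5178 + 1/(-147 - 9010*(-1/11327))) + (-15 + 1230) = (-5178 + 1/(-147 + 9010/11327)) + 1215 = (-5178 + 1/(-1656059/11327)) + 1215 = (-5178 - 11327/1656059) + 1215 = -8575084829/1656059 + 1215 = -6562973144/1656059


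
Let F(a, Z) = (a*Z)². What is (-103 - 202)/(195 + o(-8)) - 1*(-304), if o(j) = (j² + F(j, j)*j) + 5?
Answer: 9881521/32504 ≈ 304.01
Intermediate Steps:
F(a, Z) = Z²*a² (F(a, Z) = (Z*a)² = Z²*a²)
o(j) = 5 + j² + j⁵ (o(j) = (j² + (j²*j²)*j) + 5 = (j² + j⁴*j) + 5 = (j² + j⁵) + 5 = 5 + j² + j⁵)
(-103 - 202)/(195 + o(-8)) - 1*(-304) = (-103 - 202)/(195 + (5 + (-8)² + (-8)⁵)) - 1*(-304) = -305/(195 + (5 + 64 - 32768)) + 304 = -305/(195 - 32699) + 304 = -305/(-32504) + 304 = -305*(-1/32504) + 304 = 305/32504 + 304 = 9881521/32504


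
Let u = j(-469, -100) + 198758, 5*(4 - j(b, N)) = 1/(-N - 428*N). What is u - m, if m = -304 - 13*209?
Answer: 43282453499/214500 ≈ 2.0178e+5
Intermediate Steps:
j(b, N) = 4 + 1/(2145*N) (j(b, N) = 4 - 1/(5*(-N - 428*N)) = 4 - (-1/(429*N))/5 = 4 - (-1)/(2145*N) = 4 + 1/(2145*N))
m = -3021 (m = -304 - 2717 = -3021)
u = 42634448999/214500 (u = (4 + (1/2145)/(-100)) + 198758 = (4 + (1/2145)*(-1/100)) + 198758 = (4 - 1/214500) + 198758 = 857999/214500 + 198758 = 42634448999/214500 ≈ 1.9876e+5)
u - m = 42634448999/214500 - 1*(-3021) = 42634448999/214500 + 3021 = 43282453499/214500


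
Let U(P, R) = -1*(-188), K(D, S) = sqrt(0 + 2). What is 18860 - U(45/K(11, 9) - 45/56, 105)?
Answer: 18672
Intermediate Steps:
K(D, S) = sqrt(2)
U(P, R) = 188
18860 - U(45/K(11, 9) - 45/56, 105) = 18860 - 1*188 = 18860 - 188 = 18672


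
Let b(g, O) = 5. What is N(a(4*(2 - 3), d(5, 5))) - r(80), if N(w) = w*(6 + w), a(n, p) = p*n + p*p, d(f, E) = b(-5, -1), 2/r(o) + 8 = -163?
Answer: 9407/171 ≈ 55.012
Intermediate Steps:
r(o) = -2/171 (r(o) = 2/(-8 - 163) = 2/(-171) = 2*(-1/171) = -2/171)
d(f, E) = 5
a(n, p) = p**2 + n*p (a(n, p) = n*p + p**2 = p**2 + n*p)
N(a(4*(2 - 3), d(5, 5))) - r(80) = (5*(4*(2 - 3) + 5))*(6 + 5*(4*(2 - 3) + 5)) - 1*(-2/171) = (5*(4*(-1) + 5))*(6 + 5*(4*(-1) + 5)) + 2/171 = (5*(-4 + 5))*(6 + 5*(-4 + 5)) + 2/171 = (5*1)*(6 + 5*1) + 2/171 = 5*(6 + 5) + 2/171 = 5*11 + 2/171 = 55 + 2/171 = 9407/171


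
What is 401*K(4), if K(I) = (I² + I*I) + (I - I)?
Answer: 12832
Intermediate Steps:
K(I) = 2*I² (K(I) = (I² + I²) + 0 = 2*I² + 0 = 2*I²)
401*K(4) = 401*(2*4²) = 401*(2*16) = 401*32 = 12832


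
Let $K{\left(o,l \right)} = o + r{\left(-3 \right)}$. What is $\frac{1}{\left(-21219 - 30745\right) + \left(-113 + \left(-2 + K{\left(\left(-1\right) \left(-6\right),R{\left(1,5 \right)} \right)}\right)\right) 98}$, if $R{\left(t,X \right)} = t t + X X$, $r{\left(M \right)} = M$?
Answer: $- \frac{1}{62940} \approx -1.5888 \cdot 10^{-5}$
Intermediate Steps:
$R{\left(t,X \right)} = X^{2} + t^{2}$ ($R{\left(t,X \right)} = t^{2} + X^{2} = X^{2} + t^{2}$)
$K{\left(o,l \right)} = -3 + o$ ($K{\left(o,l \right)} = o - 3 = -3 + o$)
$\frac{1}{\left(-21219 - 30745\right) + \left(-113 + \left(-2 + K{\left(\left(-1\right) \left(-6\right),R{\left(1,5 \right)} \right)}\right)\right) 98} = \frac{1}{\left(-21219 - 30745\right) + \left(-113 - -1\right) 98} = \frac{1}{\left(-21219 - 30745\right) + \left(-113 + \left(-2 + \left(-3 + 6\right)\right)\right) 98} = \frac{1}{-51964 + \left(-113 + \left(-2 + 3\right)\right) 98} = \frac{1}{-51964 + \left(-113 + 1\right) 98} = \frac{1}{-51964 - 10976} = \frac{1}{-62940} = - \frac{1}{62940}$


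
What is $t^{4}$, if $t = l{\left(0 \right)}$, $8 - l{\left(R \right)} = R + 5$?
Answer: $81$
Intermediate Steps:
$l{\left(R \right)} = 3 - R$ ($l{\left(R \right)} = 8 - \left(R + 5\right) = 8 - \left(5 + R\right) = 3 - R$)
$t = 3$ ($t = 3 - 0 = 3 + 0 = 3$)
$t^{4} = 3^{4} = 81$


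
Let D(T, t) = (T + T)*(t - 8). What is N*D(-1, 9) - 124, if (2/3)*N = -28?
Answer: -40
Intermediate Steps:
D(T, t) = 2*T*(-8 + t) (D(T, t) = (2*T)*(-8 + t) = 2*T*(-8 + t))
N = -42 (N = (3/2)*(-28) = -42)
N*D(-1, 9) - 124 = -84*(-1)*(-8 + 9) - 124 = -84*(-1) - 124 = -42*(-2) - 124 = 84 - 124 = -40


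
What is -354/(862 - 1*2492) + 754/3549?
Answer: 95591/222495 ≈ 0.42963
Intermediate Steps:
-354/(862 - 1*2492) + 754/3549 = -354/(862 - 2492) + 754*(1/3549) = -354/(-1630) + 58/273 = -354*(-1/1630) + 58/273 = 177/815 + 58/273 = 95591/222495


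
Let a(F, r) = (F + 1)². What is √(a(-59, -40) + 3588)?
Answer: 2*√1738 ≈ 83.379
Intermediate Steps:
a(F, r) = (1 + F)²
√(a(-59, -40) + 3588) = √((1 - 59)² + 3588) = √((-58)² + 3588) = √(3364 + 3588) = √6952 = 2*√1738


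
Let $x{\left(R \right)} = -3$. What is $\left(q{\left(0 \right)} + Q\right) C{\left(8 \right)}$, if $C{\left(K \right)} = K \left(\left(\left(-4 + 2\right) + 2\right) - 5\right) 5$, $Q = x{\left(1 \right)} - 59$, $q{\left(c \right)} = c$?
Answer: $12400$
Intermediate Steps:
$Q = -62$ ($Q = -3 - 59 = -62$)
$C{\left(K \right)} = - 25 K$ ($C{\left(K \right)} = K \left(\left(-2 + 2\right) - 5\right) 5 = K \left(0 - 5\right) 5 = K \left(-5\right) 5 = - 5 K 5 = - 25 K$)
$\left(q{\left(0 \right)} + Q\right) C{\left(8 \right)} = \left(0 - 62\right) \left(\left(-25\right) 8\right) = \left(-62\right) \left(-200\right) = 12400$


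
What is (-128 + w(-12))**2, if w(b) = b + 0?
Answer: 19600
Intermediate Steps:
w(b) = b
(-128 + w(-12))**2 = (-128 - 12)**2 = (-140)**2 = 19600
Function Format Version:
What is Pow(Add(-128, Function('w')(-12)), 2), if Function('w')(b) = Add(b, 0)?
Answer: 19600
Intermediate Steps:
Function('w')(b) = b
Pow(Add(-128, Function('w')(-12)), 2) = Pow(Add(-128, -12), 2) = Pow(-140, 2) = 19600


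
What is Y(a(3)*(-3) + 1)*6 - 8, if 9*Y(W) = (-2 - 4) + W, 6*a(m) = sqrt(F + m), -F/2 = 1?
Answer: -35/3 ≈ -11.667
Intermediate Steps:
F = -2 (F = -2*1 = -2)
a(m) = sqrt(-2 + m)/6
Y(W) = -2/3 + W/9 (Y(W) = ((-2 - 4) + W)/9 = (-6 + W)/9 = -2/3 + W/9)
Y(a(3)*(-3) + 1)*6 - 8 = (-2/3 + ((sqrt(-2 + 3)/6)*(-3) + 1)/9)*6 - 8 = (-2/3 + ((sqrt(1)/6)*(-3) + 1)/9)*6 - 8 = (-2/3 + (((1/6)*1)*(-3) + 1)/9)*6 - 8 = (-2/3 + ((1/6)*(-3) + 1)/9)*6 - 8 = (-2/3 + (-1/2 + 1)/9)*6 - 8 = (-2/3 + (1/9)*(1/2))*6 - 8 = (-2/3 + 1/18)*6 - 8 = -11/18*6 - 8 = -11/3 - 8 = -35/3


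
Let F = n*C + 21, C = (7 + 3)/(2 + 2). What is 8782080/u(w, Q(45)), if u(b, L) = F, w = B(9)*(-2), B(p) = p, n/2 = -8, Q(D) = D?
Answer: -8782080/19 ≈ -4.6221e+5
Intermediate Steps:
C = 5/2 (C = 10/4 = 10*(1/4) = 5/2 ≈ 2.5000)
n = -16 (n = 2*(-8) = -16)
w = -18 (w = 9*(-2) = -18)
F = -19 (F = -16*5/2 + 21 = -40 + 21 = -19)
u(b, L) = -19
8782080/u(w, Q(45)) = 8782080/(-19) = 8782080*(-1/19) = -8782080/19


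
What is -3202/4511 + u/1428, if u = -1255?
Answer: -10233761/6441708 ≈ -1.5887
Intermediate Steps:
-3202/4511 + u/1428 = -3202/4511 - 1255/1428 = -10233761/6441708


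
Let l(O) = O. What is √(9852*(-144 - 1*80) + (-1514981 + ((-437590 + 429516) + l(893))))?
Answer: I*√3729010 ≈ 1931.1*I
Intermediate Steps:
√(9852*(-144 - 1*80) + (-1514981 + ((-437590 + 429516) + l(893)))) = √(9852*(-144 - 1*80) + (-1514981 + ((-437590 + 429516) + 893))) = √(9852*(-144 - 80) + (-1514981 + (-8074 + 893))) = √(9852*(-224) + (-1514981 - 7181)) = √(-2206848 - 1522162) = √(-3729010) = I*√3729010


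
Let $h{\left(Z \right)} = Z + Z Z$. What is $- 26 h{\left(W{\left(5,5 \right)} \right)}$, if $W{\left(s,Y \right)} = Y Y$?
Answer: $-16900$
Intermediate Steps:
$W{\left(s,Y \right)} = Y^{2}$
$h{\left(Z \right)} = Z + Z^{2}$
$- 26 h{\left(W{\left(5,5 \right)} \right)} = - 26 \cdot 5^{2} \left(1 + 5^{2}\right) = - 26 \cdot 25 \left(1 + 25\right) = - 26 \cdot 25 \cdot 26 = \left(-26\right) 650 = -16900$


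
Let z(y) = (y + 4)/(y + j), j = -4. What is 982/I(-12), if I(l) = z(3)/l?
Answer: 11784/7 ≈ 1683.4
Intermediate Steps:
z(y) = (4 + y)/(-4 + y) (z(y) = (y + 4)/(y - 4) = (4 + y)/(-4 + y))
I(l) = -7/l (I(l) = ((4 + 3)/(-4 + 3))/l = (7/(-1))/l = (-1*7)/l = -7/l)
982/I(-12) = 982/((-7/(-12))) = 982/((-7*(-1/12))) = 982/(7/12) = 982*(12/7) = 11784/7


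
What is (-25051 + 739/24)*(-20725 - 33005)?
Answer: 5377343175/4 ≈ 1.3443e+9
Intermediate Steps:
(-25051 + 739/24)*(-20725 - 33005) = (-25051 + 739*(1/24))*(-53730) = (-25051 + 739/24)*(-53730) = -600485/24*(-53730) = 5377343175/4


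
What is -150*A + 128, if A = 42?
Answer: -6172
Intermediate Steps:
-150*A + 128 = -150*42 + 128 = -6300 + 128 = -6172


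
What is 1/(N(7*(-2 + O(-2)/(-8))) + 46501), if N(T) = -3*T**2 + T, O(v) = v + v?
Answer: 4/184639 ≈ 2.1664e-5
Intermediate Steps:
O(v) = 2*v
N(T) = T - 3*T**2
1/(N(7*(-2 + O(-2)/(-8))) + 46501) = 1/((7*(-2 + (2*(-2))/(-8)))*(1 - 21*(-2 + (2*(-2))/(-8))) + 46501) = 1/((7*(-2 - 4*(-1/8)))*(1 - 21*(-2 - 4*(-1/8))) + 46501) = 1/((7*(-2 + 1/2))*(1 - 21*(-2 + 1/2)) + 46501) = 1/((7*(-3/2))*(1 - 21*(-3)/2) + 46501) = 1/(-21*(1 - 3*(-21/2))/2 + 46501) = 1/(-21*(1 + 63/2)/2 + 46501) = 1/(-21/2*65/2 + 46501) = 1/(-1365/4 + 46501) = 1/(184639/4) = 4/184639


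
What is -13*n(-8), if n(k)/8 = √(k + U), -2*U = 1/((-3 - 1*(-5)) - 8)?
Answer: -52*I*√285/3 ≈ -292.62*I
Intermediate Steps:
U = 1/12 (U = -1/(2*((-3 - 1*(-5)) - 8)) = -1/(2*((-3 + 5) - 8)) = -1/(2*(2 - 8)) = -½/(-6) = -½*(-⅙) = 1/12 ≈ 0.083333)
n(k) = 8*√(1/12 + k) (n(k) = 8*√(k + 1/12) = 8*√(1/12 + k))
-13*n(-8) = -52*√(3 + 36*(-8))/3 = -52*√(3 - 288)/3 = -52*√(-285)/3 = -52*I*√285/3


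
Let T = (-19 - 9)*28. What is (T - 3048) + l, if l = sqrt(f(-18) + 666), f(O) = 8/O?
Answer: -3832 + sqrt(5990)/3 ≈ -3806.2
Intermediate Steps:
l = sqrt(5990)/3 (l = sqrt(8/(-18) + 666) = sqrt(8*(-1/18) + 666) = sqrt(-4/9 + 666) = sqrt(5990/9) = sqrt(5990)/3 ≈ 25.798)
T = -784 (T = -28*28 = -784)
(T - 3048) + l = (-784 - 3048) + sqrt(5990)/3 = -3832 + sqrt(5990)/3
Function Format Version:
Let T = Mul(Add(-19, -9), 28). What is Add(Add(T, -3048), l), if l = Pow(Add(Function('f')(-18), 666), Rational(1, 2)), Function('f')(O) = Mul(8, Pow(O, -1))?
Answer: Add(-3832, Mul(Rational(1, 3), Pow(5990, Rational(1, 2)))) ≈ -3806.2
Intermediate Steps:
l = Mul(Rational(1, 3), Pow(5990, Rational(1, 2))) (l = Pow(Add(Mul(8, Pow(-18, -1)), 666), Rational(1, 2)) = Pow(Add(Mul(8, Rational(-1, 18)), 666), Rational(1, 2)) = Pow(Add(Rational(-4, 9), 666), Rational(1, 2)) = Pow(Rational(5990, 9), Rational(1, 2)) = Mul(Rational(1, 3), Pow(5990, Rational(1, 2))) ≈ 25.798)
T = -784 (T = Mul(-28, 28) = -784)
Add(Add(T, -3048), l) = Add(Add(-784, -3048), Mul(Rational(1, 3), Pow(5990, Rational(1, 2)))) = Add(-3832, Mul(Rational(1, 3), Pow(5990, Rational(1, 2))))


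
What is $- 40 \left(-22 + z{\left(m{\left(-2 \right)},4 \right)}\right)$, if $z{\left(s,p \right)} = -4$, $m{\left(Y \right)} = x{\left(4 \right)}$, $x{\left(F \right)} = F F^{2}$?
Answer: $1040$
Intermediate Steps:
$x{\left(F \right)} = F^{3}$
$m{\left(Y \right)} = 64$ ($m{\left(Y \right)} = 4^{3} = 64$)
$- 40 \left(-22 + z{\left(m{\left(-2 \right)},4 \right)}\right) = - 40 \left(-22 - 4\right) = \left(-40\right) \left(-26\right) = 1040$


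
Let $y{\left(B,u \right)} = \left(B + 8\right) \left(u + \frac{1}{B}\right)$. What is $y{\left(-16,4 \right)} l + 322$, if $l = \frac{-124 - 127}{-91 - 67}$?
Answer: $\frac{85939}{316} \approx 271.96$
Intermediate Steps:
$y{\left(B,u \right)} = \left(8 + B\right) \left(u + \frac{1}{B}\right)$
$l = \frac{251}{158}$ ($l = - \frac{251}{-158} = \left(-251\right) \left(- \frac{1}{158}\right) = \frac{251}{158} \approx 1.5886$)
$y{\left(-16,4 \right)} l + 322 = \left(1 + 8 \cdot 4 + \frac{8}{-16} - 64\right) \frac{251}{158} + 322 = \left(1 + 32 + 8 \left(- \frac{1}{16}\right) - 64\right) \frac{251}{158} + 322 = \left(1 + 32 - \frac{1}{2} - 64\right) \frac{251}{158} + 322 = \left(- \frac{63}{2}\right) \frac{251}{158} + 322 = - \frac{15813}{316} + 322 = \frac{85939}{316}$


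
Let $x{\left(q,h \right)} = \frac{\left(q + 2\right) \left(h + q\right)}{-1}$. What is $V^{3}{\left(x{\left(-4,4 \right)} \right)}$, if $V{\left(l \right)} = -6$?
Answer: $-216$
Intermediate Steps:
$x{\left(q,h \right)} = - \left(2 + q\right) \left(h + q\right)$ ($x{\left(q,h \right)} = \left(2 + q\right) \left(h + q\right) \left(-1\right) = - \left(2 + q\right) \left(h + q\right)$)
$V^{3}{\left(x{\left(-4,4 \right)} \right)} = \left(-6\right)^{3} = -216$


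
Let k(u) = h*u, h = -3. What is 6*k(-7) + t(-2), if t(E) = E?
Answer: 124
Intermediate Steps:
k(u) = -3*u
6*k(-7) + t(-2) = 6*(-3*(-7)) - 2 = 6*21 - 2 = 126 - 2 = 124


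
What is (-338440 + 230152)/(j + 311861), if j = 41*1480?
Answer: -108288/372541 ≈ -0.29067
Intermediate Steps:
j = 60680
(-338440 + 230152)/(j + 311861) = (-338440 + 230152)/(60680 + 311861) = -108288/372541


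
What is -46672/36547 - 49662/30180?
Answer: -537259679/183831410 ≈ -2.9226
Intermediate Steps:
-46672/36547 - 49662/30180 = -46672*1/36547 - 49662*1/30180 = -46672/36547 - 8277/5030 = -537259679/183831410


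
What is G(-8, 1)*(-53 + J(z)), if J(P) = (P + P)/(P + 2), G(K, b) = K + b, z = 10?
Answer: 1078/3 ≈ 359.33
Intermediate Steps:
J(P) = 2*P/(2 + P) (J(P) = (2*P)/(2 + P) = 2*P/(2 + P))
G(-8, 1)*(-53 + J(z)) = (-8 + 1)*(-53 + 2*10/(2 + 10)) = -7*(-53 + 2*10/12) = -7*(-53 + 2*10*(1/12)) = -7*(-53 + 5/3) = -7*(-154/3) = 1078/3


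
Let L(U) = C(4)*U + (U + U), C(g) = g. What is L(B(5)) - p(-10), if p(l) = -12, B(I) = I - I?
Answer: 12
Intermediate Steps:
B(I) = 0
L(U) = 6*U (L(U) = 4*U + (U + U) = 4*U + 2*U = 6*U)
L(B(5)) - p(-10) = 6*0 - 1*(-12) = 0 + 12 = 12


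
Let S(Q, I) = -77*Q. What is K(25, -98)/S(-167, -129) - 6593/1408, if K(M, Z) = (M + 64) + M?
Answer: -7692625/1645952 ≈ -4.6737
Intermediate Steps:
K(M, Z) = 64 + 2*M (K(M, Z) = (64 + M) + M = 64 + 2*M)
K(25, -98)/S(-167, -129) - 6593/1408 = (64 + 2*25)/((-77*(-167))) - 6593/1408 = (64 + 50)/12859 - 6593*1/1408 = 114*(1/12859) - 6593/1408 = 114/12859 - 6593/1408 = -7692625/1645952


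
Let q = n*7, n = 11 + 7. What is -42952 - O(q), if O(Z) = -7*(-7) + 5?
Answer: -43006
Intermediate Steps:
n = 18
q = 126 (q = 18*7 = 126)
O(Z) = 54 (O(Z) = 49 + 5 = 54)
-42952 - O(q) = -42952 - 1*54 = -42952 - 54 = -43006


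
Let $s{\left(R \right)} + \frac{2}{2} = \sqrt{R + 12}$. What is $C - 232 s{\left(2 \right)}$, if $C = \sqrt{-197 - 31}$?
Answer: $232 - 232 \sqrt{14} + 2 i \sqrt{57} \approx -636.06 + 15.1 i$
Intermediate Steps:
$s{\left(R \right)} = -1 + \sqrt{12 + R}$ ($s{\left(R \right)} = -1 + \sqrt{R + 12} = -1 + \sqrt{12 + R}$)
$C = 2 i \sqrt{57}$ ($C = \sqrt{-228} = 2 i \sqrt{57} \approx 15.1 i$)
$C - 232 s{\left(2 \right)} = 2 i \sqrt{57} - 232 \left(-1 + \sqrt{12 + 2}\right) = 2 i \sqrt{57} - 232 \left(-1 + \sqrt{14}\right) = 2 i \sqrt{57} + \left(232 - 232 \sqrt{14}\right) = 232 - 232 \sqrt{14} + 2 i \sqrt{57}$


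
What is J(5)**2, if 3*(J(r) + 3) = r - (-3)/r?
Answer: 289/225 ≈ 1.2844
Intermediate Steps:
J(r) = -3 + 1/r + r/3 (J(r) = -3 + (r - (-3)/r)/3 = -3 + (r + 3/r)/3 = -3 + (1/r + r/3) = -3 + 1/r + r/3)
J(5)**2 = (-3 + 1/5 + (1/3)*5)**2 = (-3 + 1/5 + 5/3)**2 = (-17/15)**2 = 289/225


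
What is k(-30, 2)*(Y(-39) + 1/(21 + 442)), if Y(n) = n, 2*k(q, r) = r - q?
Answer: -288896/463 ≈ -623.97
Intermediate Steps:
k(q, r) = r/2 - q/2 (k(q, r) = (r - q)/2 = r/2 - q/2)
k(-30, 2)*(Y(-39) + 1/(21 + 442)) = ((1/2)*2 - 1/2*(-30))*(-39 + 1/(21 + 442)) = (1 + 15)*(-39 + 1/463) = 16*(-39 + 1/463) = 16*(-18056/463) = -288896/463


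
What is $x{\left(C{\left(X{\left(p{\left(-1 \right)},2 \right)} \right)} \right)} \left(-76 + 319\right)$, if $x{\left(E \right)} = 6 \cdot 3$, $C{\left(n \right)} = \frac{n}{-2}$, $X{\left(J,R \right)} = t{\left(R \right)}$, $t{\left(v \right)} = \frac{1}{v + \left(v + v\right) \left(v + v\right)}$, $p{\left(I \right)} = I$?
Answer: $4374$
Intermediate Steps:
$t{\left(v \right)} = \frac{1}{v + 4 v^{2}}$ ($t{\left(v \right)} = \frac{1}{v + 2 v 2 v} = \frac{1}{v + 4 v^{2}}$)
$X{\left(J,R \right)} = \frac{1}{R \left(1 + 4 R\right)}$
$C{\left(n \right)} = - \frac{n}{2}$ ($C{\left(n \right)} = n \left(- \frac{1}{2}\right) = - \frac{n}{2}$)
$x{\left(E \right)} = 18$
$x{\left(C{\left(X{\left(p{\left(-1 \right)},2 \right)} \right)} \right)} \left(-76 + 319\right) = 18 \left(-76 + 319\right) = 18 \cdot 243 = 4374$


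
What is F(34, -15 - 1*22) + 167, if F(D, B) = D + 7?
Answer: 208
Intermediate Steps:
F(D, B) = 7 + D
F(34, -15 - 1*22) + 167 = (7 + 34) + 167 = 41 + 167 = 208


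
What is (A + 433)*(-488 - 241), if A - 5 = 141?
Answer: -422091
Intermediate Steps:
A = 146 (A = 5 + 141 = 146)
(A + 433)*(-488 - 241) = (146 + 433)*(-488 - 241) = 579*(-729) = -422091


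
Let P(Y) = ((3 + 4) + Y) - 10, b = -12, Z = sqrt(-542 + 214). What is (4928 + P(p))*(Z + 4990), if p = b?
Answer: 24515870 + 9826*I*sqrt(82) ≈ 2.4516e+7 + 88978.0*I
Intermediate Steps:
Z = 2*I*sqrt(82) (Z = sqrt(-328) = 2*I*sqrt(82) ≈ 18.111*I)
p = -12
P(Y) = -3 + Y (P(Y) = (7 + Y) - 10 = -3 + Y)
(4928 + P(p))*(Z + 4990) = (4928 + (-3 - 12))*(2*I*sqrt(82) + 4990) = (4928 - 15)*(4990 + 2*I*sqrt(82)) = 4913*(4990 + 2*I*sqrt(82)) = 24515870 + 9826*I*sqrt(82)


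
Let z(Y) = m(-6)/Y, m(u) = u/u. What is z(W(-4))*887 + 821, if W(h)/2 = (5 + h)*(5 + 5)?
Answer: 17307/20 ≈ 865.35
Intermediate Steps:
m(u) = 1
W(h) = 100 + 20*h (W(h) = 2*((5 + h)*(5 + 5)) = 2*((5 + h)*10) = 2*(50 + 10*h) = 100 + 20*h)
z(Y) = 1/Y
z(W(-4))*887 + 821 = 887/(100 + 20*(-4)) + 821 = 887/(100 - 80) + 821 = 887/20 + 821 = 17307/20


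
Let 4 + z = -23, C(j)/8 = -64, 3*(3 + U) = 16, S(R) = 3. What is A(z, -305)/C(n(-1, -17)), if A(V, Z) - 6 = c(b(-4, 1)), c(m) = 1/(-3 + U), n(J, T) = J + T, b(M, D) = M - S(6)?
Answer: -9/1024 ≈ -0.0087891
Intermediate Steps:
U = 7/3 (U = -3 + (1/3)*16 = -3 + 16/3 = 7/3 ≈ 2.3333)
b(M, D) = -3 + M (b(M, D) = M - 1*3 = M - 3 = -3 + M)
C(j) = -512 (C(j) = 8*(-64) = -512)
z = -27 (z = -4 - 23 = -27)
c(m) = -3/2 (c(m) = 1/(-3 + 7/3) = 1/(-2/3) = -3/2)
A(V, Z) = 9/2 (A(V, Z) = 6 - 3/2 = 9/2)
A(z, -305)/C(n(-1, -17)) = (9/2)/(-512) = (9/2)*(-1/512) = -9/1024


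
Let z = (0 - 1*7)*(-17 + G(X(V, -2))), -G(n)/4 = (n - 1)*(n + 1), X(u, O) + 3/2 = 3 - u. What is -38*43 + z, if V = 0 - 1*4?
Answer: -696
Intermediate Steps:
V = -4 (V = 0 - 4 = -4)
X(u, O) = 3/2 - u (X(u, O) = -3/2 + (3 - u) = 3/2 - u)
G(n) = -4*(1 + n)*(-1 + n) (G(n) = -4*(n - 1)*(n + 1) = -4*(-1 + n)*(1 + n) = -4*(1 + n)*(-1 + n))
z = 938 (z = (0 - 1*7)*(-17 + (4 - 4*(3/2 - 1*(-4))²)) = (0 - 7)*(-17 + (4 - 4*(3/2 + 4)²)) = -7*(-17 + (4 - 4*(11/2)²)) = -7*(-17 + (4 - 4*121/4)) = -7*(-17 + (4 - 121)) = -7*(-17 - 117) = -7*(-134) = 938)
-38*43 + z = -38*43 + 938 = -1634 + 938 = -696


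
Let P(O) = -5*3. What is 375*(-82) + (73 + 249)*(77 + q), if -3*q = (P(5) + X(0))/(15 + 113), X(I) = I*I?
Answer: -380379/64 ≈ -5943.4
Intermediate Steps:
P(O) = -15
X(I) = I²
q = 5/128 (q = -(-15 + 0²)/(3*(15 + 113)) = -(-15 + 0)/(3*128) = -(-5)/128 = -⅓*(-15/128) = 5/128 ≈ 0.039063)
375*(-82) + (73 + 249)*(77 + q) = 375*(-82) + (73 + 249)*(77 + 5/128) = -30750 + 322*(9861/128) = -30750 + 1587621/64 = -380379/64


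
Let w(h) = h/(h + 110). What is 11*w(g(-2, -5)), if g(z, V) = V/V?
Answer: 11/111 ≈ 0.099099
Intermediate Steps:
g(z, V) = 1
w(h) = h/(110 + h)
11*w(g(-2, -5)) = 11*(1/(110 + 1)) = 11*(1/111) = 11/111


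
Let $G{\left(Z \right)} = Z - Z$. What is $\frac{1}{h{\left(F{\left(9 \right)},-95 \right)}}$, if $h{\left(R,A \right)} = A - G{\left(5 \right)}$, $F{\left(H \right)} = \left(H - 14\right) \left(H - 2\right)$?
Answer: $- \frac{1}{95} \approx -0.010526$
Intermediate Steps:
$G{\left(Z \right)} = 0$
$F{\left(H \right)} = \left(-14 + H\right) \left(-2 + H\right)$
$h{\left(R,A \right)} = A$ ($h{\left(R,A \right)} = A - 0 = A + 0 = A$)
$\frac{1}{h{\left(F{\left(9 \right)},-95 \right)}} = \frac{1}{-95} = - \frac{1}{95}$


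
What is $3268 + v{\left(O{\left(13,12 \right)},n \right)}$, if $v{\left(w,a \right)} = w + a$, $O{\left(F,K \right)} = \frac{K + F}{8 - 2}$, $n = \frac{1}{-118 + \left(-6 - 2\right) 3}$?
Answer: $\frac{696970}{213} \approx 3272.2$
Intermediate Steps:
$n = - \frac{1}{142}$ ($n = \frac{1}{-118 - 24} = \frac{1}{-142} = - \frac{1}{142} \approx -0.0070423$)
$O{\left(F,K \right)} = \frac{F}{6} + \frac{K}{6}$ ($O{\left(F,K \right)} = \frac{F + K}{6} = \left(F + K\right) \frac{1}{6} = \frac{F}{6} + \frac{K}{6}$)
$v{\left(w,a \right)} = a + w$
$3268 + v{\left(O{\left(13,12 \right)},n \right)} = 3268 + \left(- \frac{1}{142} + \left(\frac{1}{6} \cdot 13 + \frac{1}{6} \cdot 12\right)\right) = 3268 + \left(- \frac{1}{142} + \left(\frac{13}{6} + 2\right)\right) = 3268 + \left(- \frac{1}{142} + \frac{25}{6}\right) = 3268 + \frac{886}{213} = \frac{696970}{213}$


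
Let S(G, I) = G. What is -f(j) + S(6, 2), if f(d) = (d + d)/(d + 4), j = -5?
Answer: -4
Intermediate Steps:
f(d) = 2*d/(4 + d) (f(d) = (2*d)/(4 + d) = 2*d/(4 + d))
-f(j) + S(6, 2) = -2*(-5)/(4 - 5) + 6 = -2*(-5)/(-1) + 6 = -2*(-5)*(-1) + 6 = -1*10 + 6 = -10 + 6 = -4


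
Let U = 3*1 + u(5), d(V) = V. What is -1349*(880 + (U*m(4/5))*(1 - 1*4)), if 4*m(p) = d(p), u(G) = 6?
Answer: -5899177/5 ≈ -1.1798e+6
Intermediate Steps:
m(p) = p/4
U = 9 (U = 3*1 + 6 = 3 + 6 = 9)
-1349*(880 + (U*m(4/5))*(1 - 1*4)) = -1349*(880 + (9*((4/5)/4))*(1 - 1*4)) = -1349*(880 + (9*((4*(⅕))/4))*(1 - 4)) = -1349*(880 + (9*((¼)*(⅘)))*(-3)) = -1349*(880 + (9*(⅕))*(-3)) = -1349*(880 + (9/5)*(-3)) = -1349*(880 - 27/5) = -1349*4373/5 = -5899177/5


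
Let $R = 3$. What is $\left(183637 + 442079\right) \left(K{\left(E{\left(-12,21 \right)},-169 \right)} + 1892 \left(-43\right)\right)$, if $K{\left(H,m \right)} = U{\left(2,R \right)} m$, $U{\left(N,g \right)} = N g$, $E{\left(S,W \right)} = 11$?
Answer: $-51540226920$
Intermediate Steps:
$K{\left(H,m \right)} = 6 m$ ($K{\left(H,m \right)} = 2 \cdot 3 m = 6 m$)
$\left(183637 + 442079\right) \left(K{\left(E{\left(-12,21 \right)},-169 \right)} + 1892 \left(-43\right)\right) = \left(183637 + 442079\right) \left(6 \left(-169\right) + 1892 \left(-43\right)\right) = 625716 \left(-1014 - 81356\right) = 625716 \left(-82370\right) = -51540226920$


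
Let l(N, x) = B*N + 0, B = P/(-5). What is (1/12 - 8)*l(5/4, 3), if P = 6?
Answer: 95/8 ≈ 11.875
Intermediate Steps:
B = -6/5 (B = 6/(-5) = 6*(-1/5) = -6/5 ≈ -1.2000)
l(N, x) = -6*N/5 (l(N, x) = -6*N/5 + 0 = -6*N/5)
(1/12 - 8)*l(5/4, 3) = (1/12 - 8)*(-6/4) = -(-19)*5/(2*4) = -95/12*(-3/2) = 95/8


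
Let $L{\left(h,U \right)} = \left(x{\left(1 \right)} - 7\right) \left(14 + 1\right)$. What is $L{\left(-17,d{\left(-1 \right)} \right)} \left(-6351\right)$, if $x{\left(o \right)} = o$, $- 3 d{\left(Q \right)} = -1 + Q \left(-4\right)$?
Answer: $571590$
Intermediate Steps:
$d{\left(Q \right)} = \frac{1}{3} + \frac{4 Q}{3}$ ($d{\left(Q \right)} = - \frac{-1 + Q \left(-4\right)}{3} = - \frac{-1 - 4 Q}{3} = \frac{1}{3} + \frac{4 Q}{3}$)
$L{\left(h,U \right)} = -90$ ($L{\left(h,U \right)} = \left(1 - 7\right) \left(14 + 1\right) = \left(-6\right) 15 = -90$)
$L{\left(-17,d{\left(-1 \right)} \right)} \left(-6351\right) = \left(-90\right) \left(-6351\right) = 571590$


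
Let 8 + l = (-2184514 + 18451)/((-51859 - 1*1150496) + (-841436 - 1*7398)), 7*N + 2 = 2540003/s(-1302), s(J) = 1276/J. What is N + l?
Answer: -484541899084645/1308658582 ≈ -3.7026e+5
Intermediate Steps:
N = -1653543229/4466 (N = -2/7 + (2540003/((1276/(-1302))))/7 = -2/7 + (2540003/((1276*(-1/1302))))/7 = -2/7 + (2540003/(-638/651))/7 = -2/7 + (2540003*(-651/638))/7 = -2/7 + (1/7)*(-1653541953/638) = -2/7 - 236220279/638 = -1653543229/4466 ≈ -3.7025e+5)
l = -14243449/2051189 (l = -8 + (-2184514 + 18451)/((-51859 - 1*1150496) + (-841436 - 1*7398)) = -8 - 2166063/((-51859 - 1150496) + (-841436 - 7398)) = -8 - 2166063/(-1202355 - 848834) = -8 - 2166063/(-2051189) = -8 - 2166063*(-1/2051189) = -8 + 2166063/2051189 = -14243449/2051189 ≈ -6.9440)
N + l = -1653543229/4466 - 14243449/2051189 = -484541899084645/1308658582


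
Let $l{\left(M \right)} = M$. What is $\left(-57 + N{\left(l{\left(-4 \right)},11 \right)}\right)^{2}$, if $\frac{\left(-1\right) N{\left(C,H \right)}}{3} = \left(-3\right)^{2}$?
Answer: $7056$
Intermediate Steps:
$N{\left(C,H \right)} = -27$ ($N{\left(C,H \right)} = - 3 \left(-3\right)^{2} = \left(-3\right) 9 = -27$)
$\left(-57 + N{\left(l{\left(-4 \right)},11 \right)}\right)^{2} = \left(-57 - 27\right)^{2} = \left(-84\right)^{2} = 7056$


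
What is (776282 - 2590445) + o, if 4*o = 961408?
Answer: -1573811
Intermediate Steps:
o = 240352 (o = (¼)*961408 = 240352)
(776282 - 2590445) + o = (776282 - 2590445) + 240352 = -1814163 + 240352 = -1573811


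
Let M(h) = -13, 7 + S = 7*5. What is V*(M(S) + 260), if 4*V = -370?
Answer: -45695/2 ≈ -22848.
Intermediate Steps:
S = 28 (S = -7 + 7*5 = -7 + 35 = 28)
V = -185/2 (V = (¼)*(-370) = -185/2 ≈ -92.500)
V*(M(S) + 260) = -185*(-13 + 260)/2 = -185/2*247 = -45695/2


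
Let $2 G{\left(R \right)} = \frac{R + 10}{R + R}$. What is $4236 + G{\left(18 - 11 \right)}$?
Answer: $\frac{118625}{28} \approx 4236.6$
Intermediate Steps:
$G{\left(R \right)} = \frac{10 + R}{4 R}$ ($G{\left(R \right)} = \frac{\left(R + 10\right) \frac{1}{R + R}}{2} = \frac{\left(10 + R\right) \frac{1}{2 R}}{2} = \frac{\frac{1}{2} \frac{1}{R} \left(10 + R\right)}{2} = \frac{10 + R}{4 R}$)
$4236 + G{\left(18 - 11 \right)} = 4236 + \frac{10 + \left(18 - 11\right)}{4 \left(18 - 11\right)} = 4236 + \frac{10 + 7}{4 \cdot 7} = 4236 + \frac{1}{4} \cdot \frac{1}{7} \cdot 17 = 4236 + \frac{17}{28} = \frac{118625}{28}$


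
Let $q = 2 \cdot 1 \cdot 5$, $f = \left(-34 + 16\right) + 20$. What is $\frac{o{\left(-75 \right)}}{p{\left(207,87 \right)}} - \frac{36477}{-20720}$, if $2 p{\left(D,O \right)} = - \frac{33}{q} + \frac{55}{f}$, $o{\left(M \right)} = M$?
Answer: $- \frac{1589469}{358160} \approx -4.4379$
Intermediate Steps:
$f = 2$ ($f = -18 + 20 = 2$)
$q = 10$ ($q = 2 \cdot 5 = 10$)
$p{\left(D,O \right)} = \frac{121}{10}$ ($p{\left(D,O \right)} = \frac{- \frac{33}{10} + \frac{55}{2}}{2} = \frac{1}{2} \cdot \frac{121}{5} = \frac{121}{10}$)
$\frac{o{\left(-75 \right)}}{p{\left(207,87 \right)}} - \frac{36477}{-20720} = - \frac{75}{\frac{121}{10}} - \frac{36477}{-20720} = \left(-75\right) \frac{10}{121} - - \frac{5211}{2960} = - \frac{750}{121} + \frac{5211}{2960} = - \frac{1589469}{358160}$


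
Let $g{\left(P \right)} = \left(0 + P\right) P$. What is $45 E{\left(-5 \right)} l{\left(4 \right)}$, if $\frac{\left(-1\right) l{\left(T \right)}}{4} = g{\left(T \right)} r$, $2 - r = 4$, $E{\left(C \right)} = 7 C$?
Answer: $-201600$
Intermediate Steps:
$g{\left(P \right)} = P^{2}$ ($g{\left(P \right)} = P P = P^{2}$)
$r = -2$ ($r = 2 - 4 = -2$)
$l{\left(T \right)} = 8 T^{2}$ ($l{\left(T \right)} = - 4 T^{2} \left(-2\right) = - 4 \left(- 2 T^{2}\right) = 8 T^{2}$)
$45 E{\left(-5 \right)} l{\left(4 \right)} = 45 \cdot 7 \left(-5\right) 8 \cdot 4^{2} = 45 \left(-35\right) 8 \cdot 16 = \left(-1575\right) 128 = -201600$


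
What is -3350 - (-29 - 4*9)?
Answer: -3285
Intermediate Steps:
-3350 - (-29 - 4*9) = -3350 - (-29 - 36) = -3350 - 1*(-65) = -3350 + 65 = -3285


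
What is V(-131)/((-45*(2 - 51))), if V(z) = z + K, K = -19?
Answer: -10/147 ≈ -0.068027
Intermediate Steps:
V(z) = -19 + z (V(z) = z - 19 = -19 + z)
V(-131)/((-45*(2 - 51))) = (-19 - 131)/((-45*(2 - 51))) = -150/((-45*(-49))) = -150/2205 = -150*1/2205 = -10/147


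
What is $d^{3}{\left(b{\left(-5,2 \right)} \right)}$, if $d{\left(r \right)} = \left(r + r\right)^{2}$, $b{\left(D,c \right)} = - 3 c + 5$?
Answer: $64$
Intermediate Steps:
$b{\left(D,c \right)} = 5 - 3 c$
$d{\left(r \right)} = 4 r^{2}$ ($d{\left(r \right)} = \left(2 r\right)^{2} = 4 r^{2}$)
$d^{3}{\left(b{\left(-5,2 \right)} \right)} = \left(4 \left(5 - 6\right)^{2}\right)^{3} = \left(4 \left(-1\right)^{2}\right)^{3} = \left(4 \cdot 1\right)^{3} = 4^{3} = 64$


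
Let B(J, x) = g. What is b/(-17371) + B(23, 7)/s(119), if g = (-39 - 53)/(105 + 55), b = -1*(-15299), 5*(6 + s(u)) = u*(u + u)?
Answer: -3463113997/3931682656 ≈ -0.88082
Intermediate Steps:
s(u) = -6 + 2*u²/5 (s(u) = -6 + (u*(u + u))/5 = -6 + (u*(2*u))/5 = -6 + (2*u²)/5 = -6 + 2*u²/5)
b = 15299
g = -23/40 (g = -92/160 = -92*1/160 = -23/40 ≈ -0.57500)
B(J, x) = -23/40
b/(-17371) + B(23, 7)/s(119) = 15299/(-17371) - 23/(40*(-6 + (⅖)*119²)) = 15299*(-1/17371) - 23/(40*(-6 + (⅖)*14161)) = -15299/17371 - 23/(40*(-6 + 28322/5)) = -15299/17371 - 23/(40*28292/5) = -15299/17371 - 23/40*5/28292 = -15299/17371 - 23/226336 = -3463113997/3931682656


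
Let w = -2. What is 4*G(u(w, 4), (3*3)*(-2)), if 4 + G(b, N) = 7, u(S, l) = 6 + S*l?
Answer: 12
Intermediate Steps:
G(b, N) = 3 (G(b, N) = -4 + 7 = 3)
4*G(u(w, 4), (3*3)*(-2)) = 4*3 = 12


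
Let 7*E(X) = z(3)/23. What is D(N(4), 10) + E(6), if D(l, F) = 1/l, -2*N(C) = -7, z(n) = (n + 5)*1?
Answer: 54/161 ≈ 0.33540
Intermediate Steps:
z(n) = 5 + n (z(n) = (5 + n)*1 = 5 + n)
N(C) = 7/2 (N(C) = -½*(-7) = 7/2)
E(X) = 8/161 (E(X) = ((5 + 3)/23)/7 = (8*(1/23))/7 = (⅐)*(8/23) = 8/161)
D(N(4), 10) + E(6) = 1/(7/2) + 8/161 = 2/7 + 8/161 = 54/161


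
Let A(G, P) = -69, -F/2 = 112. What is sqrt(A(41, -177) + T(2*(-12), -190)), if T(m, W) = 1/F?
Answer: I*sqrt(216398)/56 ≈ 8.3069*I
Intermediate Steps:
F = -224 (F = -2*112 = -224)
T(m, W) = -1/224 (T(m, W) = 1/(-224) = -1/224)
sqrt(A(41, -177) + T(2*(-12), -190)) = sqrt(-69 - 1/224) = sqrt(-15457/224) = I*sqrt(216398)/56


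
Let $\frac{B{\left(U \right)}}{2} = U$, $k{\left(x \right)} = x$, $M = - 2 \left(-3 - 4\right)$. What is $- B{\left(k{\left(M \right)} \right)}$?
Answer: $-28$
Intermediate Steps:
$M = 14$ ($M = \left(-2\right) \left(-7\right) = 14$)
$B{\left(U \right)} = 2 U$
$- B{\left(k{\left(M \right)} \right)} = - 2 \cdot 14 = \left(-1\right) 28 = -28$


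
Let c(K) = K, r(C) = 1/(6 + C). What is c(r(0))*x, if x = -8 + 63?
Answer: 55/6 ≈ 9.1667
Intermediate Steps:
x = 55
c(r(0))*x = 55/(6 + 0) = 55/6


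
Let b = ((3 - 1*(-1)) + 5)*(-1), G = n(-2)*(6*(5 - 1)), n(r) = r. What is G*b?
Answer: 432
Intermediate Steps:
G = -48 (G = -12*(5 - 1) = -12*4 = -2*24 = -48)
b = -9 (b = ((3 + 1) + 5)*(-1) = (4 + 5)*(-1) = 9*(-1) = -9)
G*b = -48*(-9) = 432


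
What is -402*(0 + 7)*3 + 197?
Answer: -8245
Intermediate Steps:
-402*(0 + 7)*3 + 197 = -2814*3 + 197 = -402*21 + 197 = -8442 + 197 = -8245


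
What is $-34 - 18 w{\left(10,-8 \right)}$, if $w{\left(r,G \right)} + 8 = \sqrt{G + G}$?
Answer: $110 - 72 i \approx 110.0 - 72.0 i$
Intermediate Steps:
$w{\left(r,G \right)} = -8 + \sqrt{2} \sqrt{G}$ ($w{\left(r,G \right)} = -8 + \sqrt{G + G} = -8 + \sqrt{2 G} = -8 + \sqrt{2} \sqrt{G}$)
$-34 - 18 w{\left(10,-8 \right)} = -34 - 18 \left(-8 + \sqrt{2} \sqrt{-8}\right) = -34 - 18 \left(-8 + \sqrt{2} \cdot 2 i \sqrt{2}\right) = -34 - 18 \left(-8 + 4 i\right) = -34 + \left(144 - 72 i\right) = 110 - 72 i$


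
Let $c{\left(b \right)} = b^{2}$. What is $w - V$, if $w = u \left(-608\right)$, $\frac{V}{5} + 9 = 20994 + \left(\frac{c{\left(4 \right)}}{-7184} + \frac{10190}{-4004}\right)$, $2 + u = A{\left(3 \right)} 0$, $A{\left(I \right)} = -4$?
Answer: $- \frac{93212364397}{898898} \approx -1.037 \cdot 10^{5}$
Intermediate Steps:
$u = -2$ ($u = -2 - 0 = -2 + 0 = -2$)
$V = \frac{94305424365}{898898}$ ($V = -45 + 5 \left(20994 + \left(\frac{4^{2}}{-7184} + \frac{10190}{-4004}\right)\right) = -45 + 5 \left(20994 + \left(16 \left(- \frac{1}{7184}\right) + 10190 \left(- \frac{1}{4004}\right)\right)\right) = -45 + 5 \left(20994 - \frac{2289657}{898898}\right) = -45 + 5 \cdot \frac{18869174955}{898898} = -45 + \frac{94345874775}{898898} = \frac{94305424365}{898898} \approx 1.0491 \cdot 10^{5}$)
$w = 1216$ ($w = \left(-2\right) \left(-608\right) = 1216$)
$w - V = 1216 - \frac{94305424365}{898898} = - \frac{93212364397}{898898}$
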